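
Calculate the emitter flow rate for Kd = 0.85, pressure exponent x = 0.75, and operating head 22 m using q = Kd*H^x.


q = Kd * H^x = 0.85 * 22^0.75 = 0.85 * 10.158206

8.6345 L/h


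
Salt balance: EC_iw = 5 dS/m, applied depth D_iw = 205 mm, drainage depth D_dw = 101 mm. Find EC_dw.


EC_dw = EC_iw * D_iw / D_dw
EC_dw = 5 * 205 / 101
EC_dw = 1025 / 101

10.1485 dS/m


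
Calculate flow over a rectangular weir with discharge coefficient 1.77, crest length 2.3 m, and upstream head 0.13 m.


Q = C * L * H^(3/2) = 1.77 * 2.3 * 0.13^1.5 = 1.77 * 2.3 * 0.046872

0.1908 m^3/s


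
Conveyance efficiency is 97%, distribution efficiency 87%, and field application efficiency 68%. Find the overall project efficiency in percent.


Ec = 0.97, Eb = 0.87, Ea = 0.68
E = 0.97 * 0.87 * 0.68 * 100 = 57.3852%

57.3852 %


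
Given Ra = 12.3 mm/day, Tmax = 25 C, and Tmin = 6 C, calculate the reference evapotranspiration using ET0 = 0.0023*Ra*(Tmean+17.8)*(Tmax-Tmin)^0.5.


Tmean = (Tmax + Tmin)/2 = (25 + 6)/2 = 15.5
ET0 = 0.0023 * 12.3 * (15.5 + 17.8) * sqrt(25 - 6)
ET0 = 0.0023 * 12.3 * 33.3 * 4.358899

4.1063 mm/day


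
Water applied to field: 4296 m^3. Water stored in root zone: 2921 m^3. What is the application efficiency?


Ea = V_root / V_field * 100 = 2921 / 4296 * 100 = 67.9935%

67.9935 %


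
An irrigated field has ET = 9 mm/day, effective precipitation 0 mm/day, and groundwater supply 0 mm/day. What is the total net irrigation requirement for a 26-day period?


Daily deficit = ET - Pe - GW = 9 - 0 - 0 = 9 mm/day
NIR = 9 * 26 = 234 mm

234.0000 mm


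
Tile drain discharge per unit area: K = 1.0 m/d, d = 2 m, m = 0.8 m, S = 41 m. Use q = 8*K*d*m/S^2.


q = 8*K*d*m/S^2
q = 8*1.0*2*0.8/41^2
q = 12.8000 / 1681

0.0076 m/d


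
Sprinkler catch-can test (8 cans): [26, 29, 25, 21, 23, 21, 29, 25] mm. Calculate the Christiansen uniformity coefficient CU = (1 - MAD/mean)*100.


mean = 24.875000 mm
MAD = 2.406250 mm
CU = (1 - 2.406250/24.875000)*100

90.3266 %


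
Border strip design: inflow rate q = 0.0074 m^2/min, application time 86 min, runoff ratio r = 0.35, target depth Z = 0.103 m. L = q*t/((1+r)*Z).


L = q*t/((1+r)*Z)
L = 0.0074*86/((1+0.35)*0.103)
L = 0.6364/0.13905

4.5768 m


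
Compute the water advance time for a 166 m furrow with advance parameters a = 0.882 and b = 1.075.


t = (L/a)^(1/b)
t = (166/0.882)^(1/1.075)
t = 188.208617^(1/1.075)

130.6002 min


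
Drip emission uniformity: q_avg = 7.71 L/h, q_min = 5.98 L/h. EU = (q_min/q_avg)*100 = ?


EU = (q_min/q_avg)*100 = (5.98/7.71)*100 = 77.5616%

77.5616 %


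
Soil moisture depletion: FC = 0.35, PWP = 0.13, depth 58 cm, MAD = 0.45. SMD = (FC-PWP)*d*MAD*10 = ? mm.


SMD = (FC - PWP) * d * MAD * 10
SMD = (0.35 - 0.13) * 58 * 0.45 * 10
SMD = 0.2200 * 58 * 0.45 * 10

57.4200 mm


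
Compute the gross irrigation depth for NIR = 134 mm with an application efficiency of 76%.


Ea = 76% = 0.76
GID = NIR / Ea = 134 / 0.76 = 176.3158 mm

176.3158 mm


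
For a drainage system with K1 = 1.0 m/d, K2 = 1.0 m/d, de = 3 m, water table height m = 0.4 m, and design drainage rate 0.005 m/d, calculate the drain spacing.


S^2 = 8*K2*de*m/q + 4*K1*m^2/q
S^2 = 8*1.0*3*0.4/0.005 + 4*1.0*0.4^2/0.005
S = sqrt(2048.0000)

45.2548 m


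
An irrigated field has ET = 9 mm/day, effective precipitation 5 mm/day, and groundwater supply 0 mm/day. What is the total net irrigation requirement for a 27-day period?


Daily deficit = ET - Pe - GW = 9 - 5 - 0 = 4 mm/day
NIR = 4 * 27 = 108 mm

108.0000 mm


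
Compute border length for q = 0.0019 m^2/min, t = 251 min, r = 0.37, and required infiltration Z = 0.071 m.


L = q*t/((1+r)*Z)
L = 0.0019*251/((1+0.37)*0.071)
L = 0.4769/0.09727

4.9028 m


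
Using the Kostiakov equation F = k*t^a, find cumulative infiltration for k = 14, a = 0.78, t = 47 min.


F = k * t^a = 14 * 47^0.78
F = 14 * 20.148204

282.0749 mm


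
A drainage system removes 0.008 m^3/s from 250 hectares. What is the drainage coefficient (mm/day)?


DC = Q * 86400 / (A * 10000) * 1000
DC = 0.008 * 86400 / (250 * 10000) * 1000
DC = 691200.0000 / 2500000

0.2765 mm/day


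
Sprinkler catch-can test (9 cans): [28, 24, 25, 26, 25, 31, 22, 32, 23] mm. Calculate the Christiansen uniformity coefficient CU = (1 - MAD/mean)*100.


mean = 26.222222 mm
MAD = 2.740741 mm
CU = (1 - 2.740741/26.222222)*100

89.5480 %


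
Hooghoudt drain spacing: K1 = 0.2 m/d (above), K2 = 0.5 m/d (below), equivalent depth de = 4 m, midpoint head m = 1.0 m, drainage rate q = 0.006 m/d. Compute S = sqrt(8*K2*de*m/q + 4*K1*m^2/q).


S^2 = 8*K2*de*m/q + 4*K1*m^2/q
S^2 = 8*0.5*4*1.0/0.006 + 4*0.2*1.0^2/0.006
S = sqrt(2800.0000)

52.9150 m


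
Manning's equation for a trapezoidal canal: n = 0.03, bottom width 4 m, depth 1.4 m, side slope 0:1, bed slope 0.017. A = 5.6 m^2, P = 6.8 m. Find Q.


R = A/P = 5.6/6.8 = 0.823529
Q = (1/0.03) * 5.6 * 0.823529^(2/3) * 0.017^0.5

21.3834 m^3/s


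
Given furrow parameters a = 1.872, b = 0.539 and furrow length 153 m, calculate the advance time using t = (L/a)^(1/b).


t = (L/a)^(1/b)
t = (153/1.872)^(1/0.539)
t = 81.730769^(1/0.539)

3532.0367 min


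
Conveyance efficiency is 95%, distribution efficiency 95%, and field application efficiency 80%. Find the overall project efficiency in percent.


Ec = 0.95, Eb = 0.95, Ea = 0.8
E = 0.95 * 0.95 * 0.8 * 100 = 72.2000%

72.2000 %


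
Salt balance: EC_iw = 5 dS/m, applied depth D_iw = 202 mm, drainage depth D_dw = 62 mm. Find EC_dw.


EC_dw = EC_iw * D_iw / D_dw
EC_dw = 5 * 202 / 62
EC_dw = 1010 / 62

16.2903 dS/m


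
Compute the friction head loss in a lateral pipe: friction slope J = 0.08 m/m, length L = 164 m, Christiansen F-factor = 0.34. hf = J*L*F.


hf = J * L * F = 0.08 * 164 * 0.34 = 4.4608 m

4.4608 m


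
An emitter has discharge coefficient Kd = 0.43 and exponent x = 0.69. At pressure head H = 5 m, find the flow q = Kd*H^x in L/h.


q = Kd * H^x = 0.43 * 5^0.69 = 0.43 * 3.035913

1.3054 L/h


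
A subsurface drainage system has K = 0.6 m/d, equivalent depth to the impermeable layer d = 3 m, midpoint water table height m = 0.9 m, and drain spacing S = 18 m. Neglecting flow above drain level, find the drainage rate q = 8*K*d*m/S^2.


q = 8*K*d*m/S^2
q = 8*0.6*3*0.9/18^2
q = 12.9600 / 324

0.0400 m/d


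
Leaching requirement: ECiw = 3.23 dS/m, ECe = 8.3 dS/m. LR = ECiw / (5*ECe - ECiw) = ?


LR = ECiw / (5*ECe - ECiw)
LR = 3.23 / (5*8.3 - 3.23)
LR = 3.23 / 38.2700

0.0844


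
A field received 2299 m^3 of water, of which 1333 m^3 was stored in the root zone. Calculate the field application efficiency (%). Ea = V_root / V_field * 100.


Ea = V_root / V_field * 100 = 1333 / 2299 * 100 = 57.9817%

57.9817 %


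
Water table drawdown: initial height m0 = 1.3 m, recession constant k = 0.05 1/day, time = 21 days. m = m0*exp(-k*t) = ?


m = m0 * exp(-k*t)
m = 1.3 * exp(-0.05 * 21)
m = 1.3 * exp(-1.0500)

0.4549 m


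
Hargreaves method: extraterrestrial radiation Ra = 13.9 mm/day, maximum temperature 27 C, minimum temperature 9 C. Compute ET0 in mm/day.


Tmean = (Tmax + Tmin)/2 = (27 + 9)/2 = 18.0
ET0 = 0.0023 * 13.9 * (18.0 + 17.8) * sqrt(27 - 9)
ET0 = 0.0023 * 13.9 * 35.8 * 4.242641

4.8558 mm/day


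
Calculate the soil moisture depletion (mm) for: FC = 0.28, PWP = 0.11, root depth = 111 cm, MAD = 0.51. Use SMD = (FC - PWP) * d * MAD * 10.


SMD = (FC - PWP) * d * MAD * 10
SMD = (0.28 - 0.11) * 111 * 0.51 * 10
SMD = 0.1700 * 111 * 0.51 * 10

96.2370 mm


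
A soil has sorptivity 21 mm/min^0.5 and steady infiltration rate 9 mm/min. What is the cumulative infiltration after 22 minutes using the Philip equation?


F = S*sqrt(t) + A*t
F = 21*sqrt(22) + 9*22
F = 21*4.690416 + 198

296.4987 mm


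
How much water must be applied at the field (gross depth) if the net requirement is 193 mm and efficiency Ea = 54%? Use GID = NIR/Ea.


Ea = 54% = 0.54
GID = NIR / Ea = 193 / 0.54 = 357.4074 mm

357.4074 mm


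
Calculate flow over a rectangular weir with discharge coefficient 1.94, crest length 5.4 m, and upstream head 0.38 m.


Q = C * L * H^(3/2) = 1.94 * 5.4 * 0.38^1.5 = 1.94 * 5.4 * 0.234248

2.4540 m^3/s


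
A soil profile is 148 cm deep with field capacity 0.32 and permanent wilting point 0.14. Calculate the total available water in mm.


AWC = (FC - PWP) * d * 10
AWC = (0.32 - 0.14) * 148 * 10
AWC = 0.1800 * 148 * 10

266.4000 mm


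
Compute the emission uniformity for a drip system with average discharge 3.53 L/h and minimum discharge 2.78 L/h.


EU = (q_min/q_avg)*100 = (2.78/3.53)*100 = 78.7535%

78.7535 %


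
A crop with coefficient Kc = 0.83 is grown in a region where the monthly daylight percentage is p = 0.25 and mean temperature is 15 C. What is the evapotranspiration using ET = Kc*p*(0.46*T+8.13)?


ET = Kc * p * (0.46*T + 8.13)
ET = 0.83 * 0.25 * (0.46*15 + 8.13)
ET = 0.83 * 0.25 * 15.0300

3.1187 mm/day


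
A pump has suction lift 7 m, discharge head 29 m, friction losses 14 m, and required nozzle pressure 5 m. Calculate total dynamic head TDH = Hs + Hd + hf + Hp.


TDH = Hs + Hd + hf + Hp = 7 + 29 + 14 + 5 = 55

55 m


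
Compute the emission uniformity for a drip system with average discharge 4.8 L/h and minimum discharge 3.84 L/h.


EU = (q_min/q_avg)*100 = (3.84/4.8)*100 = 80.0000%

80.0000 %


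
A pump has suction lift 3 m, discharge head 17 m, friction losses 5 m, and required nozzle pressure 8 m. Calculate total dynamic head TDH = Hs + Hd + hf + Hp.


TDH = Hs + Hd + hf + Hp = 3 + 17 + 5 + 8 = 33

33 m


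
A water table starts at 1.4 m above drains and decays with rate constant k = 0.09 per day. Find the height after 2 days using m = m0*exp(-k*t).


m = m0 * exp(-k*t)
m = 1.4 * exp(-0.09 * 2)
m = 1.4 * exp(-0.1800)

1.1694 m


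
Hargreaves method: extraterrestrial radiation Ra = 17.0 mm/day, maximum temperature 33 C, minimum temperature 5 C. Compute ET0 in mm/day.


Tmean = (Tmax + Tmin)/2 = (33 + 5)/2 = 19.0
ET0 = 0.0023 * 17.0 * (19.0 + 17.8) * sqrt(33 - 5)
ET0 = 0.0023 * 17.0 * 36.8 * 5.291503

7.6138 mm/day


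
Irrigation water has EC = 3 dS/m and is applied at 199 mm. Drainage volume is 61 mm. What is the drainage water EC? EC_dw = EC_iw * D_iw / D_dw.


EC_dw = EC_iw * D_iw / D_dw
EC_dw = 3 * 199 / 61
EC_dw = 597 / 61

9.7869 dS/m


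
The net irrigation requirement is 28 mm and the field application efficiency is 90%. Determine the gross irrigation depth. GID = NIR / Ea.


Ea = 90% = 0.9
GID = NIR / Ea = 28 / 0.9 = 31.1111 mm

31.1111 mm


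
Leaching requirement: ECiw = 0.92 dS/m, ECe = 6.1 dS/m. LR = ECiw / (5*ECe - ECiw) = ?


LR = ECiw / (5*ECe - ECiw)
LR = 0.92 / (5*6.1 - 0.92)
LR = 0.92 / 29.5800

0.0311


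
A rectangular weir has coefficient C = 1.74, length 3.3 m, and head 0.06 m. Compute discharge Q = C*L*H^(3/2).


Q = C * L * H^(3/2) = 1.74 * 3.3 * 0.06^1.5 = 1.74 * 3.3 * 0.014697

0.0844 m^3/s


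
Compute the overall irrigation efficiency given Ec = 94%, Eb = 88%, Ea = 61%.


Ec = 0.94, Eb = 0.88, Ea = 0.61
E = 0.94 * 0.88 * 0.61 * 100 = 50.4592%

50.4592 %


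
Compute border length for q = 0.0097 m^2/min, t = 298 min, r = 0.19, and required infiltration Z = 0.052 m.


L = q*t/((1+r)*Z)
L = 0.0097*298/((1+0.19)*0.052)
L = 2.8906/0.06188

46.7130 m


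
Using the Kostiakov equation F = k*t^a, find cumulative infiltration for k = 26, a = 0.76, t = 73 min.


F = k * t^a = 26 * 73^0.76
F = 26 * 26.069060

677.7956 mm


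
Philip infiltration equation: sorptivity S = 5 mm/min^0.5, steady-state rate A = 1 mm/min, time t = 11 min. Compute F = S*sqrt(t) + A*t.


F = S*sqrt(t) + A*t
F = 5*sqrt(11) + 1*11
F = 5*3.316625 + 11

27.5831 mm


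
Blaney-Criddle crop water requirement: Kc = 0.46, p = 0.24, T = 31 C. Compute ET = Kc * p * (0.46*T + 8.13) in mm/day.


ET = Kc * p * (0.46*T + 8.13)
ET = 0.46 * 0.24 * (0.46*31 + 8.13)
ET = 0.46 * 0.24 * 22.3900

2.4719 mm/day


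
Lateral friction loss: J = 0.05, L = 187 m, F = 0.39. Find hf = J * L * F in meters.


hf = J * L * F = 0.05 * 187 * 0.39 = 3.6465 m

3.6465 m


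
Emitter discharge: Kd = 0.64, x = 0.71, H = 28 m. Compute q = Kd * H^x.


q = Kd * H^x = 0.64 * 28^0.71 = 0.64 * 10.653252

6.8181 L/h


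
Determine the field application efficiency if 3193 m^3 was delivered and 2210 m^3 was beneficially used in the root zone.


Ea = V_root / V_field * 100 = 2210 / 3193 * 100 = 69.2139%

69.2139 %


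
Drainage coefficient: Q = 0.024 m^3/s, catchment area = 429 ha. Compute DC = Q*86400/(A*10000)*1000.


DC = Q * 86400 / (A * 10000) * 1000
DC = 0.024 * 86400 / (429 * 10000) * 1000
DC = 2073600.0000 / 4290000

0.4834 mm/day


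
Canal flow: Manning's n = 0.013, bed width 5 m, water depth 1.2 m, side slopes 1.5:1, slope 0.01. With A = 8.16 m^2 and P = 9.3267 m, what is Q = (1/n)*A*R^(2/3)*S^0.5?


R = A/P = 8.16/9.3267 = 0.874908
Q = (1/0.013) * 8.16 * 0.874908^(2/3) * 0.01^0.5

57.4189 m^3/s


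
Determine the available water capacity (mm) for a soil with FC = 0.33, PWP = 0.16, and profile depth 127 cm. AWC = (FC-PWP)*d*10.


AWC = (FC - PWP) * d * 10
AWC = (0.33 - 0.16) * 127 * 10
AWC = 0.1700 * 127 * 10

215.9000 mm


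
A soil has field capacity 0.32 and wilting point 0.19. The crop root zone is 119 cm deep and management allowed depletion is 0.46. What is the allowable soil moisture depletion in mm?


SMD = (FC - PWP) * d * MAD * 10
SMD = (0.32 - 0.19) * 119 * 0.46 * 10
SMD = 0.1300 * 119 * 0.46 * 10

71.1620 mm


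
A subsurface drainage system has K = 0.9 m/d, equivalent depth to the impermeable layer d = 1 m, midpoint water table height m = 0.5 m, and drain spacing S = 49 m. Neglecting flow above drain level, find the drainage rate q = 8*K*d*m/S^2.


q = 8*K*d*m/S^2
q = 8*0.9*1*0.5/49^2
q = 3.6000 / 2401

0.0015 m/d


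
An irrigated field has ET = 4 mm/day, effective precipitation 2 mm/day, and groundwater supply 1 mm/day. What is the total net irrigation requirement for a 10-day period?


Daily deficit = ET - Pe - GW = 4 - 2 - 1 = 1 mm/day
NIR = 1 * 10 = 10 mm

10.0000 mm


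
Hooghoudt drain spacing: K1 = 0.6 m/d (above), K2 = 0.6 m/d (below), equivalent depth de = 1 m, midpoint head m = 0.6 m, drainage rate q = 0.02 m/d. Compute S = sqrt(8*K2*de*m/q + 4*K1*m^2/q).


S^2 = 8*K2*de*m/q + 4*K1*m^2/q
S^2 = 8*0.6*1*0.6/0.02 + 4*0.6*0.6^2/0.02
S = sqrt(187.2000)

13.6821 m


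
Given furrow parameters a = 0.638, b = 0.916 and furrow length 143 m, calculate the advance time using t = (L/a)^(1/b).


t = (L/a)^(1/b)
t = (143/0.638)^(1/0.916)
t = 224.137931^(1/0.916)

368.1839 min


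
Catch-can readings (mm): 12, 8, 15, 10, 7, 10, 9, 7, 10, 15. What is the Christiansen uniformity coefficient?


mean = 10.300000 mm
MAD = 2.220000 mm
CU = (1 - 2.220000/10.300000)*100

78.4466 %


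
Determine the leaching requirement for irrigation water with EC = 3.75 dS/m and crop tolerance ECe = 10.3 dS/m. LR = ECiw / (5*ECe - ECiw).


LR = ECiw / (5*ECe - ECiw)
LR = 3.75 / (5*10.3 - 3.75)
LR = 3.75 / 47.7500

0.0785


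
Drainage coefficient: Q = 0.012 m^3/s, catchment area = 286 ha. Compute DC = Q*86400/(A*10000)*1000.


DC = Q * 86400 / (A * 10000) * 1000
DC = 0.012 * 86400 / (286 * 10000) * 1000
DC = 1036800.0000 / 2860000

0.3625 mm/day


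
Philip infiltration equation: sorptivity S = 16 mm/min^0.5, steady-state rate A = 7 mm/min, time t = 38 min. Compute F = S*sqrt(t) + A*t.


F = S*sqrt(t) + A*t
F = 16*sqrt(38) + 7*38
F = 16*6.164414 + 266

364.6306 mm


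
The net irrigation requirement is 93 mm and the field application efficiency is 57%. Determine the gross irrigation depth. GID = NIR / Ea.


Ea = 57% = 0.57
GID = NIR / Ea = 93 / 0.57 = 163.1579 mm

163.1579 mm


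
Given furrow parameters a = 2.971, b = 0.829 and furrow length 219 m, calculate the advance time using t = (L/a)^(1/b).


t = (L/a)^(1/b)
t = (219/2.971)^(1/0.829)
t = 73.712555^(1/0.829)

178.9634 min


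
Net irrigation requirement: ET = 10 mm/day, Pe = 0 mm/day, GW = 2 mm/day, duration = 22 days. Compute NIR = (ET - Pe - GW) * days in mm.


Daily deficit = ET - Pe - GW = 10 - 0 - 2 = 8 mm/day
NIR = 8 * 22 = 176 mm

176.0000 mm


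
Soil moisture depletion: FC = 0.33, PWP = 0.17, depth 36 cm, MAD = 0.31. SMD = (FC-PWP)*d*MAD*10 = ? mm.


SMD = (FC - PWP) * d * MAD * 10
SMD = (0.33 - 0.17) * 36 * 0.31 * 10
SMD = 0.1600 * 36 * 0.31 * 10

17.8560 mm


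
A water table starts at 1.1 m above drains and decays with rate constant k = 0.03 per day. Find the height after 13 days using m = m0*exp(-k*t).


m = m0 * exp(-k*t)
m = 1.1 * exp(-0.03 * 13)
m = 1.1 * exp(-0.3900)

0.7448 m


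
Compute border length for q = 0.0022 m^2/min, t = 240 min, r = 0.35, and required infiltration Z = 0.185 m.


L = q*t/((1+r)*Z)
L = 0.0022*240/((1+0.35)*0.185)
L = 0.528/0.24975

2.1141 m


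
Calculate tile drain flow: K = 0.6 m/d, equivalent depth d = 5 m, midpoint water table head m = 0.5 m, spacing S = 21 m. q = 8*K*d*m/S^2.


q = 8*K*d*m/S^2
q = 8*0.6*5*0.5/21^2
q = 12.0000 / 441

0.0272 m/d


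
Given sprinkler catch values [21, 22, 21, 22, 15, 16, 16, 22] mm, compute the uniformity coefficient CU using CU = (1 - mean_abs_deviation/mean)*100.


mean = 19.375000 mm
MAD = 2.781250 mm
CU = (1 - 2.781250/19.375000)*100

85.6452 %


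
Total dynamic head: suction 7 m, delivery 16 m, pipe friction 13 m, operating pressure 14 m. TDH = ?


TDH = Hs + Hd + hf + Hp = 7 + 16 + 13 + 14 = 50

50 m


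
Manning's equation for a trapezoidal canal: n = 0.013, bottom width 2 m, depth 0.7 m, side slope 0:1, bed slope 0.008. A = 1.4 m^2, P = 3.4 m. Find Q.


R = A/P = 1.4/3.4 = 0.411765
Q = (1/0.013) * 1.4 * 0.411765^(2/3) * 0.008^0.5

5.3313 m^3/s


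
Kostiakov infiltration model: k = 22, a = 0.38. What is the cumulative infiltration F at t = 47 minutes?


F = k * t^a = 22 * 47^0.38
F = 22 * 4.319139

95.0211 mm


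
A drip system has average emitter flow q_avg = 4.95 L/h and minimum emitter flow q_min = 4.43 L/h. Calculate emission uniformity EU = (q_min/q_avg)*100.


EU = (q_min/q_avg)*100 = (4.43/4.95)*100 = 89.4949%

89.4949 %


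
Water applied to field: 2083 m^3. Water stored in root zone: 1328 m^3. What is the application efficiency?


Ea = V_root / V_field * 100 = 1328 / 2083 * 100 = 63.7542%

63.7542 %


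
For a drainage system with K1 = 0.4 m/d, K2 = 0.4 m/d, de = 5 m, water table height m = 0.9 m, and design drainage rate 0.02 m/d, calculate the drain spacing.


S^2 = 8*K2*de*m/q + 4*K1*m^2/q
S^2 = 8*0.4*5*0.9/0.02 + 4*0.4*0.9^2/0.02
S = sqrt(784.8000)

28.0143 m


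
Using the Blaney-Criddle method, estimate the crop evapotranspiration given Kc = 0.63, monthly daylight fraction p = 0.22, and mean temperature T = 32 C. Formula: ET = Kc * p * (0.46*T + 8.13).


ET = Kc * p * (0.46*T + 8.13)
ET = 0.63 * 0.22 * (0.46*32 + 8.13)
ET = 0.63 * 0.22 * 22.8500

3.1670 mm/day


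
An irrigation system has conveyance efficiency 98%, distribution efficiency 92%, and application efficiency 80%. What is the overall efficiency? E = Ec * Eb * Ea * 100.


Ec = 0.98, Eb = 0.92, Ea = 0.8
E = 0.98 * 0.92 * 0.8 * 100 = 72.1280%

72.1280 %


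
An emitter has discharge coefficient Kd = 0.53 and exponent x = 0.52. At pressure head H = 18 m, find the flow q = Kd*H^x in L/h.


q = Kd * H^x = 0.53 * 18^0.52 = 0.53 * 4.495124

2.3824 L/h


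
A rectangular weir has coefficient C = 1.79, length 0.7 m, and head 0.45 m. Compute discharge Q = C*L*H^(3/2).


Q = C * L * H^(3/2) = 1.79 * 0.7 * 0.45^1.5 = 1.79 * 0.7 * 0.301869

0.3782 m^3/s


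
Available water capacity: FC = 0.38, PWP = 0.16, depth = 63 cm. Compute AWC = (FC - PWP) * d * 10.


AWC = (FC - PWP) * d * 10
AWC = (0.38 - 0.16) * 63 * 10
AWC = 0.2200 * 63 * 10

138.6000 mm


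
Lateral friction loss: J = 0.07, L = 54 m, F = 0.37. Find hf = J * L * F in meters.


hf = J * L * F = 0.07 * 54 * 0.37 = 1.3986 m

1.3986 m


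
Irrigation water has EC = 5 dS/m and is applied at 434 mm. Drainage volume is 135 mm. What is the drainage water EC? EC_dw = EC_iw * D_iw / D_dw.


EC_dw = EC_iw * D_iw / D_dw
EC_dw = 5 * 434 / 135
EC_dw = 2170 / 135

16.0741 dS/m


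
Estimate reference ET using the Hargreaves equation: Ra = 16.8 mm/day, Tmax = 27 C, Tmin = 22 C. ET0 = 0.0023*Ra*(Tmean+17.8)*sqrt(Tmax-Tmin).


Tmean = (Tmax + Tmin)/2 = (27 + 22)/2 = 24.5
ET0 = 0.0023 * 16.8 * (24.5 + 17.8) * sqrt(27 - 22)
ET0 = 0.0023 * 16.8 * 42.3 * 2.236068

3.6548 mm/day


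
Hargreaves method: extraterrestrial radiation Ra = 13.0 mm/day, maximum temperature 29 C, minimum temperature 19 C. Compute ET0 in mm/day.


Tmean = (Tmax + Tmin)/2 = (29 + 19)/2 = 24.0
ET0 = 0.0023 * 13.0 * (24.0 + 17.8) * sqrt(29 - 19)
ET0 = 0.0023 * 13.0 * 41.8 * 3.162278

3.9523 mm/day


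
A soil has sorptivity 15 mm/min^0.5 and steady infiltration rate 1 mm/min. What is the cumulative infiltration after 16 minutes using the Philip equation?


F = S*sqrt(t) + A*t
F = 15*sqrt(16) + 1*16
F = 15*4.000000 + 16

76.0000 mm


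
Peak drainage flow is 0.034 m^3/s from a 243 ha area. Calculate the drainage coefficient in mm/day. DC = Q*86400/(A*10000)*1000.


DC = Q * 86400 / (A * 10000) * 1000
DC = 0.034 * 86400 / (243 * 10000) * 1000
DC = 2937600.0000 / 2430000

1.2089 mm/day


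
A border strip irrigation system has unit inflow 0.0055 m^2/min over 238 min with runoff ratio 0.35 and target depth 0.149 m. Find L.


L = q*t/((1+r)*Z)
L = 0.0055*238/((1+0.35)*0.149)
L = 1.309/0.20115

6.5076 m


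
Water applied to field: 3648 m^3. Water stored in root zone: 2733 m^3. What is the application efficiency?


Ea = V_root / V_field * 100 = 2733 / 3648 * 100 = 74.9178%

74.9178 %


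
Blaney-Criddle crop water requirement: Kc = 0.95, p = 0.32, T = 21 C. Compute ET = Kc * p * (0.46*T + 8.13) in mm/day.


ET = Kc * p * (0.46*T + 8.13)
ET = 0.95 * 0.32 * (0.46*21 + 8.13)
ET = 0.95 * 0.32 * 17.7900

5.4082 mm/day


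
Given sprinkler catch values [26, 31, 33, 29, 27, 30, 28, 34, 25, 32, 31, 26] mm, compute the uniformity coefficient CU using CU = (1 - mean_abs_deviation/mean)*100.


mean = 29.333333 mm
MAD = 2.500000 mm
CU = (1 - 2.500000/29.333333)*100

91.4773 %


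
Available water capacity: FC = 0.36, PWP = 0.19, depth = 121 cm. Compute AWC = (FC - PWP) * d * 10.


AWC = (FC - PWP) * d * 10
AWC = (0.36 - 0.19) * 121 * 10
AWC = 0.1700 * 121 * 10

205.7000 mm


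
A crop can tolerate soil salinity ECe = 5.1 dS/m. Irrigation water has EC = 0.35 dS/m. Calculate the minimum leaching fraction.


LR = ECiw / (5*ECe - ECiw)
LR = 0.35 / (5*5.1 - 0.35)
LR = 0.35 / 25.1500

0.0139


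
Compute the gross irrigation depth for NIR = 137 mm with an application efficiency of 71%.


Ea = 71% = 0.71
GID = NIR / Ea = 137 / 0.71 = 192.9577 mm

192.9577 mm


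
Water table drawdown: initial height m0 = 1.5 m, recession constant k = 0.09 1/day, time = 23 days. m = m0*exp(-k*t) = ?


m = m0 * exp(-k*t)
m = 1.5 * exp(-0.09 * 23)
m = 1.5 * exp(-2.0700)

0.1893 m


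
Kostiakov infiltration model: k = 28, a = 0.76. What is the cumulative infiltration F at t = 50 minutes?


F = k * t^a = 28 * 50^0.76
F = 28 * 19.553171

547.4888 mm


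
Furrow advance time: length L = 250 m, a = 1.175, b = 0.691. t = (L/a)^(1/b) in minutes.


t = (L/a)^(1/b)
t = (250/1.175)^(1/0.691)
t = 212.765957^(1/0.691)

2338.2383 min


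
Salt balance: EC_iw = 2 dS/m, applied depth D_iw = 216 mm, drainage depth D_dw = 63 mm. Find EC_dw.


EC_dw = EC_iw * D_iw / D_dw
EC_dw = 2 * 216 / 63
EC_dw = 432 / 63

6.8571 dS/m


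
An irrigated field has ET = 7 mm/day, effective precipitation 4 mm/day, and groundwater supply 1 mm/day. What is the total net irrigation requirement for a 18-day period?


Daily deficit = ET - Pe - GW = 7 - 4 - 1 = 2 mm/day
NIR = 2 * 18 = 36 mm

36.0000 mm


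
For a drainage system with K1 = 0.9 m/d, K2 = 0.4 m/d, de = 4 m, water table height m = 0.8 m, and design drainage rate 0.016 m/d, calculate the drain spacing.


S^2 = 8*K2*de*m/q + 4*K1*m^2/q
S^2 = 8*0.4*4*0.8/0.016 + 4*0.9*0.8^2/0.016
S = sqrt(784.0000)

28.0000 m


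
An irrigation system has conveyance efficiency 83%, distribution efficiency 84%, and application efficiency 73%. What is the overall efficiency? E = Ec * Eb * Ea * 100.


Ec = 0.83, Eb = 0.84, Ea = 0.73
E = 0.83 * 0.84 * 0.73 * 100 = 50.8956%

50.8956 %


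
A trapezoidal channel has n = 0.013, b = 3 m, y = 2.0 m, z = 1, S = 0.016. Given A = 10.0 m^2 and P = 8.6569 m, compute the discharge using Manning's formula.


R = A/P = 10.0/8.6569 = 1.155148
Q = (1/0.013) * 10.0 * 1.155148^(2/3) * 0.016^0.5

107.1211 m^3/s


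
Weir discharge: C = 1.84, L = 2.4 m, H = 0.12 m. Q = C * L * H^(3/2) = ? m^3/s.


Q = C * L * H^(3/2) = 1.84 * 2.4 * 0.12^1.5 = 1.84 * 2.4 * 0.041569

0.1836 m^3/s


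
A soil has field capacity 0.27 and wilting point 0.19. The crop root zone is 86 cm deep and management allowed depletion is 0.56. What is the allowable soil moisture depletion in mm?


SMD = (FC - PWP) * d * MAD * 10
SMD = (0.27 - 0.19) * 86 * 0.56 * 10
SMD = 0.0800 * 86 * 0.56 * 10

38.5280 mm


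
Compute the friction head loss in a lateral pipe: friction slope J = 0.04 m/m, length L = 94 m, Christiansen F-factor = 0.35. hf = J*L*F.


hf = J * L * F = 0.04 * 94 * 0.35 = 1.3160 m

1.3160 m


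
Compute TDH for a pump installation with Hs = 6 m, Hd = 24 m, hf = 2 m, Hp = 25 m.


TDH = Hs + Hd + hf + Hp = 6 + 24 + 2 + 25 = 57

57 m


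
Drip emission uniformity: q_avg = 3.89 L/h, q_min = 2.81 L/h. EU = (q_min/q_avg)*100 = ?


EU = (q_min/q_avg)*100 = (2.81/3.89)*100 = 72.2365%

72.2365 %


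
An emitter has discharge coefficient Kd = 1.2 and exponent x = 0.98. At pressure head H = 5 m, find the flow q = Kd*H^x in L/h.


q = Kd * H^x = 1.2 * 5^0.98 = 1.2 * 4.841619

5.8099 L/h


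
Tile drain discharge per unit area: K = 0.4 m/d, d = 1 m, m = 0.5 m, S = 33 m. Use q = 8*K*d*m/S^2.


q = 8*K*d*m/S^2
q = 8*0.4*1*0.5/33^2
q = 1.6000 / 1089

0.0015 m/d


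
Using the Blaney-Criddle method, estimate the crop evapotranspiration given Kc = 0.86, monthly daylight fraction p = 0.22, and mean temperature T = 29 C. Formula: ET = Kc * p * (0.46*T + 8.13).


ET = Kc * p * (0.46*T + 8.13)
ET = 0.86 * 0.22 * (0.46*29 + 8.13)
ET = 0.86 * 0.22 * 21.4700

4.0621 mm/day


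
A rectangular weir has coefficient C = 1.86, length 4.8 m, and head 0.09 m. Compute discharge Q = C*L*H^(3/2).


Q = C * L * H^(3/2) = 1.86 * 4.8 * 0.09^1.5 = 1.86 * 4.8 * 0.027000

0.2411 m^3/s


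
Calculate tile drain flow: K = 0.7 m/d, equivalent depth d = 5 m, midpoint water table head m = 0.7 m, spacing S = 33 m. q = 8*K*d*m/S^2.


q = 8*K*d*m/S^2
q = 8*0.7*5*0.7/33^2
q = 19.6000 / 1089

0.0180 m/d


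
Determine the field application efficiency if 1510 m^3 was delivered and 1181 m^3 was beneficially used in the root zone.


Ea = V_root / V_field * 100 = 1181 / 1510 * 100 = 78.2119%

78.2119 %


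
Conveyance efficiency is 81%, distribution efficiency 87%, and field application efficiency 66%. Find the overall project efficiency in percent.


Ec = 0.81, Eb = 0.87, Ea = 0.66
E = 0.81 * 0.87 * 0.66 * 100 = 46.5102%

46.5102 %


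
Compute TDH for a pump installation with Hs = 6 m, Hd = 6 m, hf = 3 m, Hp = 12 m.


TDH = Hs + Hd + hf + Hp = 6 + 6 + 3 + 12 = 27

27 m


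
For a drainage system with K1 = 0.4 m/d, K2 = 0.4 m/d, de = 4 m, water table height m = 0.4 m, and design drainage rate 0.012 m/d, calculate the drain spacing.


S^2 = 8*K2*de*m/q + 4*K1*m^2/q
S^2 = 8*0.4*4*0.4/0.012 + 4*0.4*0.4^2/0.012
S = sqrt(448.0000)

21.1660 m


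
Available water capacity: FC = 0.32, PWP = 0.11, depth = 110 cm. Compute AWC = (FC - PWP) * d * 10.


AWC = (FC - PWP) * d * 10
AWC = (0.32 - 0.11) * 110 * 10
AWC = 0.2100 * 110 * 10

231.0000 mm


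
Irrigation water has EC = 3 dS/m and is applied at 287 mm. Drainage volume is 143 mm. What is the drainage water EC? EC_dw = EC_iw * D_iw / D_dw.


EC_dw = EC_iw * D_iw / D_dw
EC_dw = 3 * 287 / 143
EC_dw = 861 / 143

6.0210 dS/m


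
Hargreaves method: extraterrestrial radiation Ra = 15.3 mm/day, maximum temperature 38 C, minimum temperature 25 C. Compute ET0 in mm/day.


Tmean = (Tmax + Tmin)/2 = (38 + 25)/2 = 31.5
ET0 = 0.0023 * 15.3 * (31.5 + 17.8) * sqrt(38 - 25)
ET0 = 0.0023 * 15.3 * 49.3 * 3.605551

6.2552 mm/day


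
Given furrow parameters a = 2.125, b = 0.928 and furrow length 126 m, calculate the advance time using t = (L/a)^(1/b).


t = (L/a)^(1/b)
t = (126/2.125)^(1/0.928)
t = 59.294118^(1/0.928)

81.3903 min


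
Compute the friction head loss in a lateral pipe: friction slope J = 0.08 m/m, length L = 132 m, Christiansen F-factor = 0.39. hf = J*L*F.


hf = J * L * F = 0.08 * 132 * 0.39 = 4.1184 m

4.1184 m


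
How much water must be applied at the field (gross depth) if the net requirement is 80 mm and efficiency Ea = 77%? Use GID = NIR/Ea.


Ea = 77% = 0.77
GID = NIR / Ea = 80 / 0.77 = 103.8961 mm

103.8961 mm


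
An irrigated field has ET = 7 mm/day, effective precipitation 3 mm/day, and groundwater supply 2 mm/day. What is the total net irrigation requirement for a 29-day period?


Daily deficit = ET - Pe - GW = 7 - 3 - 2 = 2 mm/day
NIR = 2 * 29 = 58 mm

58.0000 mm


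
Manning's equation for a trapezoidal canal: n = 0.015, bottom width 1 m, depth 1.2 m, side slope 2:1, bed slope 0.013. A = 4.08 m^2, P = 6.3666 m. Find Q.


R = A/P = 4.08/6.3666 = 0.640844
Q = (1/0.015) * 4.08 * 0.640844^(2/3) * 0.013^0.5

23.0520 m^3/s


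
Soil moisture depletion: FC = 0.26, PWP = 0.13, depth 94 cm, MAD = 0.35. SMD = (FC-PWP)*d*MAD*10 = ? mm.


SMD = (FC - PWP) * d * MAD * 10
SMD = (0.26 - 0.13) * 94 * 0.35 * 10
SMD = 0.1300 * 94 * 0.35 * 10

42.7700 mm


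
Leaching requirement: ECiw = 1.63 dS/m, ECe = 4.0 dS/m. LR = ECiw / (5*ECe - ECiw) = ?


LR = ECiw / (5*ECe - ECiw)
LR = 1.63 / (5*4.0 - 1.63)
LR = 1.63 / 18.3700

0.0887


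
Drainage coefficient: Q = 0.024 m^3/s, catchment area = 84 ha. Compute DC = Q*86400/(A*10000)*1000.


DC = Q * 86400 / (A * 10000) * 1000
DC = 0.024 * 86400 / (84 * 10000) * 1000
DC = 2073600.0000 / 840000

2.4686 mm/day


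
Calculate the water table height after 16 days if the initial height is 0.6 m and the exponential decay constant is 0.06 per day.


m = m0 * exp(-k*t)
m = 0.6 * exp(-0.06 * 16)
m = 0.6 * exp(-0.9600)

0.2297 m


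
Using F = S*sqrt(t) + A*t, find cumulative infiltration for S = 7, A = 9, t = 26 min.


F = S*sqrt(t) + A*t
F = 7*sqrt(26) + 9*26
F = 7*5.099020 + 234

269.6931 mm


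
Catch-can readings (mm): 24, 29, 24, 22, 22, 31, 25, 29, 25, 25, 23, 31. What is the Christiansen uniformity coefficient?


mean = 25.833333 mm
MAD = 2.777778 mm
CU = (1 - 2.777778/25.833333)*100

89.2473 %


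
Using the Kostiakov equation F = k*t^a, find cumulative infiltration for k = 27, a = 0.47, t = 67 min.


F = k * t^a = 27 * 67^0.47
F = 27 * 7.215313

194.8135 mm


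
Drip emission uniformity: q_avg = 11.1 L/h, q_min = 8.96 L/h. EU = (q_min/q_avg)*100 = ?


EU = (q_min/q_avg)*100 = (8.96/11.1)*100 = 80.7207%

80.7207 %


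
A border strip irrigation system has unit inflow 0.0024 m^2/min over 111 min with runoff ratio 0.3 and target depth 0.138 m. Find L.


L = q*t/((1+r)*Z)
L = 0.0024*111/((1+0.3)*0.138)
L = 0.2664/0.1794

1.4849 m


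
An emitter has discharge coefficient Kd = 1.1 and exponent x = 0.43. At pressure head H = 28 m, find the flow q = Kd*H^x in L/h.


q = Kd * H^x = 1.1 * 28^0.43 = 1.1 * 4.190617

4.6097 L/h


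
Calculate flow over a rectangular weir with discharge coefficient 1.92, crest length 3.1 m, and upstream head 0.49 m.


Q = C * L * H^(3/2) = 1.92 * 3.1 * 0.49^1.5 = 1.92 * 3.1 * 0.343000

2.0415 m^3/s


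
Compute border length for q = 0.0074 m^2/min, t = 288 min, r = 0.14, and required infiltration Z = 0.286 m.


L = q*t/((1+r)*Z)
L = 0.0074*288/((1+0.14)*0.286)
L = 2.1312/0.32604

6.5366 m


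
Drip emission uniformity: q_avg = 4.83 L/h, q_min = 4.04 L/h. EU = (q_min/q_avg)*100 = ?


EU = (q_min/q_avg)*100 = (4.04/4.83)*100 = 83.6439%

83.6439 %


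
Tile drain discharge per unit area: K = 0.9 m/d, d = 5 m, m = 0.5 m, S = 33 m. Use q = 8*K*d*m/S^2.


q = 8*K*d*m/S^2
q = 8*0.9*5*0.5/33^2
q = 18.0000 / 1089

0.0165 m/d


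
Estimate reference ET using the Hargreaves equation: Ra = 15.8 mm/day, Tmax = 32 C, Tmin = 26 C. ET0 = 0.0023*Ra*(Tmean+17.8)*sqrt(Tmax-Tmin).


Tmean = (Tmax + Tmin)/2 = (32 + 26)/2 = 29.0
ET0 = 0.0023 * 15.8 * (29.0 + 17.8) * sqrt(32 - 26)
ET0 = 0.0023 * 15.8 * 46.8 * 2.449490

4.1659 mm/day


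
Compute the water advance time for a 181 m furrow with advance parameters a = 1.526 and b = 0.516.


t = (L/a)^(1/b)
t = (181/1.526)^(1/0.516)
t = 118.610747^(1/0.516)

10462.1329 min


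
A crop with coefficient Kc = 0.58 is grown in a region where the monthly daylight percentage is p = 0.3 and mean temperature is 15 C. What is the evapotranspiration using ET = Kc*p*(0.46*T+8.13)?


ET = Kc * p * (0.46*T + 8.13)
ET = 0.58 * 0.3 * (0.46*15 + 8.13)
ET = 0.58 * 0.3 * 15.0300

2.6152 mm/day


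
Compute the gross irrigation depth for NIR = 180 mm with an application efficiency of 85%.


Ea = 85% = 0.85
GID = NIR / Ea = 180 / 0.85 = 211.7647 mm

211.7647 mm


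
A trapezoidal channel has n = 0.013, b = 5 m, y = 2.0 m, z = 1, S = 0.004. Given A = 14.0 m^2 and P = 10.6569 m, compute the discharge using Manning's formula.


R = A/P = 14.0/10.6569 = 1.313703
Q = (1/0.013) * 14.0 * 1.313703^(2/3) * 0.004^0.5

81.6983 m^3/s


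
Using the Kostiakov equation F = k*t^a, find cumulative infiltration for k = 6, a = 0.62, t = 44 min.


F = k * t^a = 6 * 44^0.62
F = 6 * 10.445775

62.6746 mm


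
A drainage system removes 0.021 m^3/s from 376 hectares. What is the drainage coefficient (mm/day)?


DC = Q * 86400 / (A * 10000) * 1000
DC = 0.021 * 86400 / (376 * 10000) * 1000
DC = 1814400.0000 / 3760000

0.4826 mm/day


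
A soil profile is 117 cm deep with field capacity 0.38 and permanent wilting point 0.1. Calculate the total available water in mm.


AWC = (FC - PWP) * d * 10
AWC = (0.38 - 0.1) * 117 * 10
AWC = 0.2800 * 117 * 10

327.6000 mm


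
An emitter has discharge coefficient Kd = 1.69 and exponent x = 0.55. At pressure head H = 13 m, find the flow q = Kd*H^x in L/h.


q = Kd * H^x = 1.69 * 13^0.55 = 1.69 * 4.098914

6.9272 L/h


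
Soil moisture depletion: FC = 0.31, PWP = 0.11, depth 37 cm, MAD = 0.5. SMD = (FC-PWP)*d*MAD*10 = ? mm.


SMD = (FC - PWP) * d * MAD * 10
SMD = (0.31 - 0.11) * 37 * 0.5 * 10
SMD = 0.2000 * 37 * 0.5 * 10

37.0000 mm


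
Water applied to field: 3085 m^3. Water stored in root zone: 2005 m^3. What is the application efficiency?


Ea = V_root / V_field * 100 = 2005 / 3085 * 100 = 64.9919%

64.9919 %


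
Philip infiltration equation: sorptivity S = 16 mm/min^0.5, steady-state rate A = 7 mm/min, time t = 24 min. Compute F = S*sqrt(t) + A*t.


F = S*sqrt(t) + A*t
F = 16*sqrt(24) + 7*24
F = 16*4.898979 + 168

246.3837 mm


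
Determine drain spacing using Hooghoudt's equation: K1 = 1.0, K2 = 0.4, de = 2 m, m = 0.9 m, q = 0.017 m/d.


S^2 = 8*K2*de*m/q + 4*K1*m^2/q
S^2 = 8*0.4*2*0.9/0.017 + 4*1.0*0.9^2/0.017
S = sqrt(529.4118)

23.0090 m


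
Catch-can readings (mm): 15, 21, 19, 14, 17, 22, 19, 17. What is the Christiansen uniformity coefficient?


mean = 18.000000 mm
MAD = 2.250000 mm
CU = (1 - 2.250000/18.000000)*100

87.5000 %


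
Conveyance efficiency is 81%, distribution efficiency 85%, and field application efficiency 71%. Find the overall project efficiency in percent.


Ec = 0.81, Eb = 0.85, Ea = 0.71
E = 0.81 * 0.85 * 0.71 * 100 = 48.8835%

48.8835 %


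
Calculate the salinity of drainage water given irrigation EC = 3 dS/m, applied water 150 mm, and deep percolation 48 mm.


EC_dw = EC_iw * D_iw / D_dw
EC_dw = 3 * 150 / 48
EC_dw = 450 / 48

9.3750 dS/m


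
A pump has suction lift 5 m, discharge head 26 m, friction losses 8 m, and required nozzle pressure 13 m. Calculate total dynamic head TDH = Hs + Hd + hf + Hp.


TDH = Hs + Hd + hf + Hp = 5 + 26 + 8 + 13 = 52

52 m


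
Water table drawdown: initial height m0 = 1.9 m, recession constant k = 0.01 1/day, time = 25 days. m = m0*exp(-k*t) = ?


m = m0 * exp(-k*t)
m = 1.9 * exp(-0.01 * 25)
m = 1.9 * exp(-0.2500)

1.4797 m


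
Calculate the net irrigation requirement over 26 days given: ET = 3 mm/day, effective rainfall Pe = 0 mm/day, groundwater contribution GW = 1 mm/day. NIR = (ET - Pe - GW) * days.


Daily deficit = ET - Pe - GW = 3 - 0 - 1 = 2 mm/day
NIR = 2 * 26 = 52 mm

52.0000 mm


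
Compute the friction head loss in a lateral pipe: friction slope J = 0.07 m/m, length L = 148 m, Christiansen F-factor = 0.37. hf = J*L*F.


hf = J * L * F = 0.07 * 148 * 0.37 = 3.8332 m

3.8332 m


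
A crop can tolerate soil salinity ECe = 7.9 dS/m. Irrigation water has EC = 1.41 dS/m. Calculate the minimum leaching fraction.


LR = ECiw / (5*ECe - ECiw)
LR = 1.41 / (5*7.9 - 1.41)
LR = 1.41 / 38.0900

0.0370


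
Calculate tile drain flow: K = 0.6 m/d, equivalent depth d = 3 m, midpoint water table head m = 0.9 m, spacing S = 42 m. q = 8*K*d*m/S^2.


q = 8*K*d*m/S^2
q = 8*0.6*3*0.9/42^2
q = 12.9600 / 1764

0.0073 m/d


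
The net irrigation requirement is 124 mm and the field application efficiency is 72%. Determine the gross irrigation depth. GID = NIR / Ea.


Ea = 72% = 0.72
GID = NIR / Ea = 124 / 0.72 = 172.2222 mm

172.2222 mm


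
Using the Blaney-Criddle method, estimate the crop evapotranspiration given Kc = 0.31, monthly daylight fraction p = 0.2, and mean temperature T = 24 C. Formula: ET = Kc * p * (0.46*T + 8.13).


ET = Kc * p * (0.46*T + 8.13)
ET = 0.31 * 0.2 * (0.46*24 + 8.13)
ET = 0.31 * 0.2 * 19.1700

1.1885 mm/day


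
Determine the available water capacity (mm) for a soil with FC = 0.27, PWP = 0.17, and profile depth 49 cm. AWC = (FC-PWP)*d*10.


AWC = (FC - PWP) * d * 10
AWC = (0.27 - 0.17) * 49 * 10
AWC = 0.1000 * 49 * 10

49.0000 mm


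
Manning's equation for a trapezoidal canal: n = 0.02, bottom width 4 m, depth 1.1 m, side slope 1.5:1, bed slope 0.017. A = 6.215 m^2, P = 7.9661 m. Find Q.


R = A/P = 6.215/7.9661 = 0.780181
Q = (1/0.02) * 6.215 * 0.780181^(2/3) * 0.017^0.5

34.3373 m^3/s


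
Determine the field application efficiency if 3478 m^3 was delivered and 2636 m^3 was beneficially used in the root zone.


Ea = V_root / V_field * 100 = 2636 / 3478 * 100 = 75.7907%

75.7907 %


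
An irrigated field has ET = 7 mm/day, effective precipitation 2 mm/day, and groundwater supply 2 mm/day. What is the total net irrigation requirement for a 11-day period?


Daily deficit = ET - Pe - GW = 7 - 2 - 2 = 3 mm/day
NIR = 3 * 11 = 33 mm

33.0000 mm


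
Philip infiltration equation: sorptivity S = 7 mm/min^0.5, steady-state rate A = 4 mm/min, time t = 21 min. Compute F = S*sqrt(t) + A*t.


F = S*sqrt(t) + A*t
F = 7*sqrt(21) + 4*21
F = 7*4.582576 + 84

116.0780 mm


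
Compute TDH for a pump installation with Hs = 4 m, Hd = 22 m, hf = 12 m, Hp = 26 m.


TDH = Hs + Hd + hf + Hp = 4 + 22 + 12 + 26 = 64

64 m


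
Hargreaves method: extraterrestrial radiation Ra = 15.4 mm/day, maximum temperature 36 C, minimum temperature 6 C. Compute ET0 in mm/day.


Tmean = (Tmax + Tmin)/2 = (36 + 6)/2 = 21.0
ET0 = 0.0023 * 15.4 * (21.0 + 17.8) * sqrt(36 - 6)
ET0 = 0.0023 * 15.4 * 38.8 * 5.477226

7.5273 mm/day


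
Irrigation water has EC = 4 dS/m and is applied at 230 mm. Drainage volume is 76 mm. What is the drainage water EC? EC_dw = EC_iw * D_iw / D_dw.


EC_dw = EC_iw * D_iw / D_dw
EC_dw = 4 * 230 / 76
EC_dw = 920 / 76

12.1053 dS/m
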